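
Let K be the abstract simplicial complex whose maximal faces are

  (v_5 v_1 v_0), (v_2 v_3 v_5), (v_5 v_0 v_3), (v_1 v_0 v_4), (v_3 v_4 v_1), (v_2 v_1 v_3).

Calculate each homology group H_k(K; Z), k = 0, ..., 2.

Fix the vertex order v_0 < v_1 < v_2 < v_3 < v_4 < v_5 and write every simplex with vertices in increasing order. Then dim K = 2 and the simplices of K are:

  0-simplices (6): [v_0], [v_1], [v_2], [v_3], [v_4], [v_5]
  1-simplices (12): [v_0,v_1], [v_0,v_3], [v_0,v_4], [v_0,v_5], [v_1,v_2], [v_1,v_3], [v_1,v_4], [v_1,v_5], [v_2,v_3], [v_2,v_5], [v_3,v_4], [v_3,v_5]
  2-simplices (6): [v_0,v_1,v_4], [v_0,v_1,v_5], [v_0,v_3,v_5], [v_1,v_2,v_3], [v_1,v_3,v_4], [v_2,v_3,v_5]

giving chain groups C_0 ≅ Z^6, C_1 ≅ Z^12, C_2 ≅ Z^6.

The boundary map ∂_1: C_1 → C_0 maps an edge to its endpoints' difference, ∂[p,q] = q − p. For instance
  ∂[v_0,v_5] = [v_5] − [v_0].
As a 6×12 matrix over Z this has rank 5, with invariant factors (1,1,1,1,1).

Boundary ∂_2: C_2 → C_1 maps a triangle to the signed sum of its edges. For instance
  ∂[v_0,v_1,v_5] = [v_1,v_5] − [v_0,v_5] + [v_0,v_1],
  ∂[v_1,v_2,v_3] = [v_2,v_3] − [v_1,v_3] + [v_1,v_2].
The 12×6 boundary matrix has rank 6 and Smith normal form diag(1,1,1,1,1,1).

Reading off H_k = ker ∂_k / im ∂_{k+1}:

  H_0: rank C_0 − rank ∂_1 = 6 − 5 = 1, and the invariant factors of ∂_1 are all 1, so H_0 = Z.
  H_1: rank ker ∂_1 − rank ∂_2 = (12 − 5) − 6 = 1, and the invariant factors of ∂_2 are all 1, so H_1 = Z.
  H_2: rank ker ∂_2 − rank ∂_3 = (6 − 6) − 0 = 0, and there is no ∂_3, so H_2 = 0.

H_0 = Z,  H_1 = Z,  H_2 = 0.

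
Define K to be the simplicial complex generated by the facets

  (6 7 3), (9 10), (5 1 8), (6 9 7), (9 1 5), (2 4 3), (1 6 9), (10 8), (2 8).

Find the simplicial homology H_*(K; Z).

Take the total order 1 < 2 < 3 < 4 < 5 < 6 < 7 < 8 < 9 < 10 on the vertex set. Then K (dimension 2) consists of the simplices:

  0-simplices (10): [1], [2], [3], [4], [5], [6], [7], [8], [9], [10]
  1-simplices (17): [1,5], [1,6], [1,8], [1,9], [2,3], [2,4], [2,8], [3,4], [3,6], [3,7], [5,8], [5,9], [6,7], [6,9], [7,9], [8,10], [9,10]
  2-simplices (6): [1,5,8], [1,5,9], [1,6,9], [2,3,4], [3,6,7], [6,7,9]

Hence C_0 ≅ Z^10, C_1 ≅ Z^17, C_2 ≅ Z^6.

Boundary ∂_1: C_1 → C_0 sends each edge [p,q] (with p < q) to q − p. For instance
  ∂[3,7] = [7] − [3].
As a 10×17 matrix over Z this has rank 9, with invariant factors (1,1,1,1,1,1,1,1,1).

The boundary map ∂_2: C_2 → C_1 maps a triangle to the signed sum of its edges. For instance
  ∂[1,6,9] = [6,9] − [1,9] + [1,6],
  ∂[1,5,8] = [5,8] − [1,8] + [1,5].
As a 17×6 matrix over Z this has rank 6, with invariant factors (1,1,1,1,1,1).

Reading off H_k = ker ∂_k / im ∂_{k+1}:

  H_0: rank C_0 − rank ∂_1 = 10 − 9 = 1, and the invariant factors of ∂_1 are all 1, so H_0 ≅ Z.
  H_1: rank ker ∂_1 − rank ∂_2 = (17 − 9) − 6 = 2, and the invariant factors of ∂_2 are all 1, so H_1 ≅ Z^2.
  H_2: rank ker ∂_2 − rank ∂_3 = (6 − 6) − 0 = 0, and there is no ∂_3, so H_2 ≅ 0.

H_0 ≅ Z,  H_1 ≅ Z^2,  H_2 = 0.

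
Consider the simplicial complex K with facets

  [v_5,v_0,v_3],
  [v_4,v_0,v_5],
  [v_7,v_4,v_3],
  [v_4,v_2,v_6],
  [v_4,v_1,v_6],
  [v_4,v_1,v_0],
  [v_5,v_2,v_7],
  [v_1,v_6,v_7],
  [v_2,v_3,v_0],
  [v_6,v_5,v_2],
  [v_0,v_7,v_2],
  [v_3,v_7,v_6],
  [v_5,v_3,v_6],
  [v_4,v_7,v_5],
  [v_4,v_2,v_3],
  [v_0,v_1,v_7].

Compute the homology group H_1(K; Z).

H_1 ≅ Z^2.

Fix the vertex order v_0 < v_1 < v_2 < v_3 < v_4 < v_5 < v_6 < v_7 and write every simplex with vertices in increasing order. Then dim K = 2 and the simplices of K are:

  0-simplices (8): [v_0], [v_1], [v_2], [v_3], [v_4], [v_5], [v_6], [v_7]
  1-simplices (24): (24 of them)
  2-simplices (16): (16 of them)

so the chain groups are C_0 ≅ Z^8, C_1 ≅ Z^24, C_2 ≅ Z^16.

∂_1: C_1 → C_0 sends each edge [p,q] (with p < q) to q − p. For instance
  ∂[v_2,v_6] = [v_6] − [v_2].
As a 8×24 matrix over Z this has rank 7, with invariant factors (1,1,1,1,1,1,1).

∂_2: C_2 → C_1 sends each 2-simplex [p,q,r] to [q,r] − [p,r] + [p,q]. For instance
  ∂[v_2,v_5,v_6] = [v_5,v_6] − [v_2,v_6] + [v_2,v_5],
  ∂[v_2,v_5,v_7] = [v_5,v_7] − [v_2,v_7] + [v_2,v_5].
This gives a 24×16 integer matrix of rank 15; reducing to Smith normal form yields diagonal entries (1,1,1,1,1,1,1,1,1,1,1,1,1,1,1).

Now H_k = ker ∂_k / im ∂_{k+1}, so:

  H_1: rank ker ∂_1 − rank ∂_2 = (24 − 7) − 15 = 2, and the invariant factors of ∂_2 are all 1, so H_1 = Z^2.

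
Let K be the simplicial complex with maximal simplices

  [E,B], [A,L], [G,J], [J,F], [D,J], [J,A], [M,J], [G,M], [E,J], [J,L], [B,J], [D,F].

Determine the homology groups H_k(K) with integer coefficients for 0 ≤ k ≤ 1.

H_0 = Z,  H_1 = Z^4.

K has 9 vertices, 12 edges.
rank ∂_0 = 0, rank ∂_1 = 8 ⇒ b_0 = 9 − 0 − 8 = 1; all invariant factors of ∂_1 are 1 so no torsion. So H_0 = Z.
rank ∂_1 = 8, rank ∂_2 = 0 ⇒ b_1 = 12 − 8 − 0 = 4. So H_1 = Z^4.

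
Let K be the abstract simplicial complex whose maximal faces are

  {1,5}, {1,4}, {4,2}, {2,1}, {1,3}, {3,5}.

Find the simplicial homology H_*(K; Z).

We work with the vertex ordering 1 < 2 < 3 < 4 < 5. The simplices of K, each written with vertices in increasing order, are:

  0-simplices (5): [1], [2], [3], [4], [5]
  1-simplices (6): [1,2], [1,3], [1,4], [1,5], [2,4], [3,5]

so the chain groups are C_0 ≅ Z^5, C_1 ≅ Z^6.

∂_1: C_1 → C_0 maps an edge to its endpoints' difference, ∂[p,q] = q − p. For instance
  ∂[1,2] = [2] − [1].
The resulting 5×6 matrix has rank 4, and its Smith normal form has invariant factors (1,1,1,1).

Computing H_k = (kernel of ∂_k) / (image of ∂_{k+1}):

  H_0: rank C_0 − rank ∂_1 = 5 − 4 = 1, and the invariant factors of ∂_1 are all 1, so H_0 = Z.
  H_1: rank ker ∂_1 − rank ∂_2 = (6 − 4) − 0 = 2, and there is no ∂_2, so H_1 = Z^2.

H_0 ≅ Z,  H_1 ≅ Z^2.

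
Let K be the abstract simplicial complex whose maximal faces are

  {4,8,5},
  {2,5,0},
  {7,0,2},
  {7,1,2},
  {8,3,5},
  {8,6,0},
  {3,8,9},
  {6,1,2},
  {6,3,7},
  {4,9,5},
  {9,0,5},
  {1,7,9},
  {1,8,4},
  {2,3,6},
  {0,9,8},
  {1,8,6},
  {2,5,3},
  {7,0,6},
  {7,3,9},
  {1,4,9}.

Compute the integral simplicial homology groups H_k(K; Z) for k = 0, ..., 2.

Take the total order 0 < 1 < 2 < 3 < 4 < 5 < 6 < 7 < 8 < 9 on the vertex set. Then K (dimension 2) consists of the simplices:

  0-simplices (10): [0], [1], [2], [3], [4], [5], [6], [7], [8], [9]
  1-simplices (30): (30 of them)
  2-simplices (20): (20 of them)

Hence C_0 ≅ Z^10, C_1 ≅ Z^30, C_2 ≅ Z^20.

Boundary ∂_1: C_1 → C_0 sends each edge [p,q] (with p < q) to q − p.
As a 10×30 matrix over Z this has rank 9, with invariant factors (1,1,1,1,1,1,1,1,1).

The boundary map ∂_2: C_2 → C_1 sends each 2-simplex [p,q,r] to [q,r] − [p,r] + [p,q]. For instance
  ∂[3,5,8] = [5,8] − [3,8] + [3,5],
  ∂[1,2,6] = [2,6] − [1,6] + [1,2].
The resulting 30×20 matrix has rank 20, and its Smith normal form has invariant factors (1,1,1,1,1,1,1,1,1,1,1,1,1,1,1,1,1,1,1,2).

Reading off H_k = ker ∂_k / im ∂_{k+1}:

  H_0: rank C_0 − rank ∂_1 = 10 − 9 = 1, and the invariant factors of ∂_1 are all 1, so H_0 ≅ Z.
  H_1: rank ker ∂_1 − rank ∂_2 = (30 − 9) − 20 = 1, and ∂_2 has invariant factor 2 > 1, so H_1 ≅ Z ⊕ Z/2.
  H_2: rank ker ∂_2 − rank ∂_3 = (20 − 20) − 0 = 0, and there is no ∂_3, so H_2 ≅ 0.

As a check, the Euler characteristic is 10 − 30 + 20 = 0, which agrees with 1 − 1 + 0 = 0.

H_0 ≅ Z,  H_1 ≅ Z ⊕ Z/2,  H_2 = 0.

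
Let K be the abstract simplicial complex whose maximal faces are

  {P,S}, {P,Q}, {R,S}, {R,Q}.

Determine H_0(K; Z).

Take the total order P < Q < R < S on the vertex set. Then K (dimension 1) consists of the simplices:

  0-simplices (4): P, Q, R, S
  1-simplices (4): PQ, PS, QR, RS

so the chain groups are C_0 ≅ Z^4, C_1 ≅ Z^4.

∂_1: C_1 → C_0 is given by ∂[p,q] = [q] − [p].
This gives a 4×4 integer matrix of rank 3; reducing to Smith normal form yields diagonal entries (1,1,1).

Now H_k = ker ∂_k / im ∂_{k+1}, so:

  H_0: rank C_0 − rank ∂_1 = 4 − 3 = 1, and the invariant factors of ∂_1 are all 1, so H_0 = Z.

H_0 ≅ Z.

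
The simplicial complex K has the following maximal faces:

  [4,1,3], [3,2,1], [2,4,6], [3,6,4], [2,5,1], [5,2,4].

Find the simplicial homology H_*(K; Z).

We work with the vertex ordering 1 < 2 < 3 < 4 < 5 < 6. The simplices of K, each written with vertices in increasing order, are:

  0-simplices (6): [1], [2], [3], [4], [5], [6]
  1-simplices (12): [1,2], [1,3], [1,4], [1,5], [2,3], [2,4], [2,5], [2,6], [3,4], [3,6], [4,5], [4,6]
  2-simplices (6): [1,2,3], [1,2,5], [1,3,4], [2,4,5], [2,4,6], [3,4,6]

Hence C_0 ≅ Z^6, C_1 ≅ Z^12, C_2 ≅ Z^6.

∂_1: C_1 → C_0 sends each edge [p,q] (with p < q) to q − p. For instance
  ∂[1,2] = [2] − [1].
This gives a 6×12 integer matrix of rank 5; reducing to Smith normal form yields diagonal entries (1,1,1,1,1).

∂_2: C_2 → C_1 maps a triangle to the signed sum of its edges. For instance
  ∂[1,3,4] = [3,4] − [1,4] + [1,3],
  ∂[1,2,3] = [2,3] − [1,3] + [1,2].
The 12×6 boundary matrix has rank 6 and Smith normal form diag(1,1,1,1,1,1).

Now H_k = ker ∂_k / im ∂_{k+1}, so:

  H_0: rank C_0 − rank ∂_1 = 6 − 5 = 1, and the invariant factors of ∂_1 are all 1, so H_0 ≅ Z.
  H_1: rank ker ∂_1 − rank ∂_2 = (12 − 5) − 6 = 1, and the invariant factors of ∂_2 are all 1, so H_1 ≅ Z.
  H_2: rank ker ∂_2 − rank ∂_3 = (6 − 6) − 0 = 0, and there is no ∂_3, so H_2 ≅ 0.

As a check, the Euler characteristic is 6 − 12 + 6 = 0, which agrees with 1 − 1 + 0 = 0.

H_0 ≅ Z,  H_1 ≅ Z,  H_2 = 0.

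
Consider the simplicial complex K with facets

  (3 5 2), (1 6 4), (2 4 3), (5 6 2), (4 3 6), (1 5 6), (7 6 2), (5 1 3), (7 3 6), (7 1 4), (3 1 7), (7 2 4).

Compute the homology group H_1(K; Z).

H_1 ≅ Z/2Z.

We work with the vertex ordering 1 < 2 < 3 < 4 < 5 < 6 < 7. The simplices of K, each written with vertices in increasing order, are:

  0-simplices (7): [1], [2], [3], [4], [5], [6], [7]
  1-simplices (18): [1,3], [1,4], [1,5], [1,6], [1,7], [2,3], [2,4], [2,5], [2,6], [2,7], [3,4], [3,5], [3,6], [3,7], [4,6], [4,7], [5,6], [6,7]
  2-simplices (12): [1,3,5], [1,3,7], [1,4,6], [1,4,7], [1,5,6], [2,3,4], [2,3,5], [2,4,7], [2,5,6], [2,6,7], [3,4,6], [3,6,7]

Hence C_0 ≅ Z^7, C_1 ≅ Z^18, C_2 ≅ Z^12.

The boundary map ∂_1: C_1 → C_0 sends each edge [p,q] (with p < q) to q − p. For instance
  ∂[1,4] = [4] − [1].
The 7×18 boundary matrix has rank 6 and Smith normal form diag(1,1,1,1,1,1).

Boundary ∂_2: C_2 → C_1 sends each 2-simplex [p,q,r] to [q,r] − [p,r] + [p,q]. For instance
  ∂[2,6,7] = [6,7] − [2,7] + [2,6],
  ∂[2,4,7] = [4,7] − [2,7] + [2,4].
The resulting 18×12 matrix has rank 12, and its Smith normal form has invariant factors (1,1,1,1,1,1,1,1,1,1,1,2).

From H_k ≅ ker(∂_k) / im(∂_{k+1}) we obtain:

  H_1: rank ker ∂_1 − rank ∂_2 = (18 − 6) − 12 = 0, and ∂_2 has invariant factor 2 > 1, so H_1 ≅ Z/2Z.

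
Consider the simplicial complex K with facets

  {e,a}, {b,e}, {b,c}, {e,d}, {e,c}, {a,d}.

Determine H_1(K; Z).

Fix the vertex order a < b < c < d < e and write every simplex with vertices in increasing order. Then dim K = 1 and the simplices of K are:

  0-simplices (5): a, b, c, d, e
  1-simplices (6): ad, ae, bc, be, ce, de

Hence C_0 ≅ Z^5, C_1 ≅ Z^6.

The boundary map ∂_1: C_1 → C_0 is given by ∂[p,q] = [q] − [p]. For instance
  ∂bc = c − b.
This gives a 5×6 integer matrix of rank 4; reducing to Smith normal form yields diagonal entries (1,1,1,1).

Reading off H_k = ker ∂_k / im ∂_{k+1}:

  H_1: rank ker ∂_1 − rank ∂_2 = (6 − 4) − 0 = 2, and there is no ∂_2, so H_1 ≅ Z^2.

(K is a triangulation of a wedge of 2 circles.)

H_1 = Z^2.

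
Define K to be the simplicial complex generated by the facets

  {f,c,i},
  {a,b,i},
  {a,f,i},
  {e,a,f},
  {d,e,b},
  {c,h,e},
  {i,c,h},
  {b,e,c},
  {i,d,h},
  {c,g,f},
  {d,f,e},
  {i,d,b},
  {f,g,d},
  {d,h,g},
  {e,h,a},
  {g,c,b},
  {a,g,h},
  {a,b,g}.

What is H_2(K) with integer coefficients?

Fix the vertex order a < b < c < d < e < f < g < h < i and write every simplex with vertices in increasing order. Then dim K = 2 and the simplices of K are:

  0-simplices (9): a, b, c, d, e, f, g, h, i
  1-simplices (27): ab, ae, af, ag, ah, ai, bc, bd, be, bg, bi, ce, cf, cg, ch, ci, de, df, dg, dh, di, ef, eh, fg, fi, gh, hi
  2-simplices (18): abg, abi, aef, aeh, afi, agh, bce, bcg, bde, bdi, ceh, cfg, cfi, chi, def, dfg, dgh, dhi

giving chain groups C_0 ≅ Z^9, C_1 ≅ Z^27, C_2 ≅ Z^18.

Boundary ∂_1: C_1 → C_0 sends each edge [p,q] (with p < q) to q − p. For instance
  ∂bi = i − b.
The resulting 9×27 matrix has rank 8, and its Smith normal form has invariant factors (1,1,1,1,1,1,1,1).

The boundary map ∂_2: C_2 → C_1 sends each 2-simplex [p,q,r] to [q,r] − [p,r] + [p,q]. For instance
  ∂abg = bg − ag + ab,
  ∂agh = gh − ah + ag.
The resulting 27×18 matrix has rank 17, and its Smith normal form has invariant factors (1,1,1,1,1,1,1,1,1,1,1,1,1,1,1,1,1).

Now H_k = ker ∂_k / im ∂_{k+1}, so:

  H_2: rank ker ∂_2 − rank ∂_3 = (18 − 17) − 0 = 1, and there is no ∂_3, so H_2 = Z.

H_2 = Z.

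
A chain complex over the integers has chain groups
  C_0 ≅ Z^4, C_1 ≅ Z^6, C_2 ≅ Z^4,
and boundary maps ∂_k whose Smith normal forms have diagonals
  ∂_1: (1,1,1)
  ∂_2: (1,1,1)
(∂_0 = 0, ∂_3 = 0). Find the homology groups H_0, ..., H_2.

H_0: b_0 = 4 − 0 − 3 = 1; torsion from ∂_1 factors > 1: none. So H_0 = Z.
H_1: b_1 = 6 − 3 − 3 = 0; torsion from ∂_2 factors > 1: none. So H_1 = 0.
H_2: b_2 = 4 − 3 − 0 = 1; torsion from ∂_3 factors > 1: none. So H_2 = Z.

H_0 = Z,  H_1 = 0,  H_2 = Z.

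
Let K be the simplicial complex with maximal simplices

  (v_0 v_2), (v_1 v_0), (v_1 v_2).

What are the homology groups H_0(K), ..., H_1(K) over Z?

Order the vertices as v_0 < v_1 < v_2. Listing each simplex with vertices in this order, K has dimension 1 with simplices:

  0-simplices (3): [v_0], [v_1], [v_2]
  1-simplices (3): [v_0,v_1], [v_0,v_2], [v_1,v_2]

giving chain groups C_0 ≅ Z^3, C_1 ≅ Z^3.

Boundary ∂_1: C_1 → C_0 is given by ∂[p,q] = [q] − [p]. For instance
  ∂[v_0,v_2] = [v_2] − [v_0].
This gives a 3×3 integer matrix of rank 2; reducing to Smith normal form yields diagonal entries (1,1).

Now H_k = ker ∂_k / im ∂_{k+1}, so:

  H_0: rank C_0 − rank ∂_1 = 3 − 2 = 1, and the invariant factors of ∂_1 are all 1, so H_0 = Z.
  H_1: rank ker ∂_1 − rank ∂_2 = (3 − 2) − 0 = 1, and there is no ∂_2, so H_1 = Z.

H_0 = Z,  H_1 = Z.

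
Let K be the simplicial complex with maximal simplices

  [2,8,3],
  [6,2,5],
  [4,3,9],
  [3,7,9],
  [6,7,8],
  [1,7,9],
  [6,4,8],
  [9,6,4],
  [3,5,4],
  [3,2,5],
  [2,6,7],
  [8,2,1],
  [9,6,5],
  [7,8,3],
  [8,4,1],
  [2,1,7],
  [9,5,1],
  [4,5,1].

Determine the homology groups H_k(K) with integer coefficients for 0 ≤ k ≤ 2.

Fix the vertex order 1 < 2 < 3 < 4 < 5 < 6 < 7 < 8 < 9 and write every simplex with vertices in increasing order. Then dim K = 2 and the simplices of K are:

  0-simplices (9): [1], [2], [3], [4], [5], [6], [7], [8], [9]
  1-simplices (27): (27 of them)
  2-simplices (18): [1,2,7], [1,2,8], [1,4,5], [1,4,8], [1,5,9], [1,7,9], [2,3,5], [2,3,8], [2,5,6], [2,6,7], [3,4,5], [3,4,9], [3,7,8], [3,7,9], [4,6,8], [4,6,9], [5,6,9], [6,7,8]

Hence C_0 ≅ Z^9, C_1 ≅ Z^27, C_2 ≅ Z^18.

Boundary ∂_1: C_1 → C_0 sends each edge [p,q] (with p < q) to q − p. For instance
  ∂[4,5] = [5] − [4].
As a 9×27 matrix over Z this has rank 8, with invariant factors (1,1,1,1,1,1,1,1).

The boundary map ∂_2: C_2 → C_1 sends each 2-simplex [p,q,r] to [q,r] − [p,r] + [p,q]. For instance
  ∂[2,3,8] = [3,8] − [2,8] + [2,3],
  ∂[4,6,8] = [6,8] − [4,8] + [4,6].
The resulting 27×18 matrix has rank 18, and its Smith normal form has invariant factors (1,1,1,1,1,1,1,1,1,1,1,1,1,1,1,1,1,2).

Now H_k = ker ∂_k / im ∂_{k+1}, so:

  H_0: rank C_0 − rank ∂_1 = 9 − 8 = 1, and the invariant factors of ∂_1 are all 1, so H_0 = Z.
  H_1: rank ker ∂_1 − rank ∂_2 = (27 − 8) − 18 = 1, and ∂_2 has invariant factor 2 > 1, so H_1 = Z ⊕ Z/2.
  H_2: rank ker ∂_2 − rank ∂_3 = (18 − 18) − 0 = 0, and there is no ∂_3, so H_2 = 0.

As a check, the Euler characteristic is 9 − 27 + 18 = 0, which agrees with 1 − 1 + 0 = 0.

H_0 = Z,  H_1 = Z ⊕ Z/2,  H_2 = 0.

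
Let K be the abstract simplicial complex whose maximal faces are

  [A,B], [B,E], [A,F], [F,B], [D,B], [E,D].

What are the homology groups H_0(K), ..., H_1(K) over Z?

H_0 = Z,  H_1 = Z^2.

K has 5 vertices, 6 edges.
rank ∂_0 = 0, rank ∂_1 = 4 ⇒ b_0 = 5 − 0 − 4 = 1; all invariant factors of ∂_1 are 1 so no torsion. So H_0 = Z.
rank ∂_1 = 4, rank ∂_2 = 0 ⇒ b_1 = 6 − 4 − 0 = 2. So H_1 = Z^2.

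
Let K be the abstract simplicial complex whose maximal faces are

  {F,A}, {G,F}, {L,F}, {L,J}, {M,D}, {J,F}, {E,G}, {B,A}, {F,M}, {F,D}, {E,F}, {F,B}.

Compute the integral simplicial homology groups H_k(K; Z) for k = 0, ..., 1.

Fix the vertex order A < B < D < E < F < G < J < L < M and write every simplex with vertices in increasing order. Then dim K = 1 and the simplices of K are:

  0-simplices (9): A, B, D, E, F, G, J, L, M
  1-simplices (12): AB, AF, BF, DF, DM, EF, EG, FG, FJ, FL, FM, JL

so the chain groups are C_0 ≅ Z^9, C_1 ≅ Z^12.

The boundary map ∂_1: C_1 → C_0 is given by ∂[p,q] = [q] − [p]. For instance
  ∂JL = L − J.
The resulting 9×12 matrix has rank 8, and its Smith normal form has invariant factors (1,1,1,1,1,1,1,1).

Computing H_k = (kernel of ∂_k) / (image of ∂_{k+1}):

  H_0: rank C_0 − rank ∂_1 = 9 − 8 = 1, and the invariant factors of ∂_1 are all 1, so H_0 ≅ Z.
  H_1: rank ker ∂_1 − rank ∂_2 = (12 − 8) − 0 = 4, and there is no ∂_2, so H_1 ≅ Z^4.

(K is a triangulation of a wedge of 4 circles.)

H_0 = Z,  H_1 = Z^4.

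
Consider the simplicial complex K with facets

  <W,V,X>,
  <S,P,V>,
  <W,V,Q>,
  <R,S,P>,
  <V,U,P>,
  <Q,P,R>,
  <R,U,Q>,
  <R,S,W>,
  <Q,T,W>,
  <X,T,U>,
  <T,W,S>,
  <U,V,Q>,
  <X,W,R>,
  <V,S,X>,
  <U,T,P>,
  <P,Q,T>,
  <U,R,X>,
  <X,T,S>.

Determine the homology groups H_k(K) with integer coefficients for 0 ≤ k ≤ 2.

We work with the vertex ordering P < Q < R < S < T < U < V < W < X. The simplices of K, each written with vertices in increasing order, are:

  0-simplices (9): P, Q, R, S, T, U, V, W, X
  1-simplices (27): PQ, PR, PS, PT, PU, PV, QR, QT, QU, QV, QW, RS, RU, RW, RX, ST, SV, SW, SX, TU, TW, TX, UV, UX, VW, VX, WX
  2-simplices (18): PQR, PQT, PRS, PSV, PTU, PUV, QRU, QTW, QUV, QVW, RSW, RUX, RWX, STW, STX, SVX, TUX, VWX

Hence C_0 ≅ Z^9, C_1 ≅ Z^27, C_2 ≅ Z^18.

Boundary ∂_1: C_1 → C_0 sends each edge [p,q] (with p < q) to q − p.
This gives a 9×27 integer matrix of rank 8; reducing to Smith normal form yields diagonal entries (1,1,1,1,1,1,1,1).

The boundary map ∂_2: C_2 → C_1 maps a triangle to the signed sum of its edges. For instance
  ∂PTU = TU − PU + PT,
  ∂QVW = VW − QW + QV.
As a 27×18 matrix over Z this has rank 18, with invariant factors (1,1,1,1,1,1,1,1,1,1,1,1,1,1,1,1,1,2).

From H_k ≅ ker(∂_k) / im(∂_{k+1}) we obtain:

  H_0: rank C_0 − rank ∂_1 = 9 − 8 = 1, and the invariant factors of ∂_1 are all 1, so H_0 = Z.
  H_1: rank ker ∂_1 − rank ∂_2 = (27 − 8) − 18 = 1, and ∂_2 has invariant factor 2 > 1, so H_1 = Z × Z/2.
  H_2: rank ker ∂_2 − rank ∂_3 = (18 − 18) − 0 = 0, and there is no ∂_3, so H_2 = 0.

(K is a triangulation of the Klein bottle.)

H_0 ≅ Z,  H_1 ≅ Z × Z/2,  H_2 = 0.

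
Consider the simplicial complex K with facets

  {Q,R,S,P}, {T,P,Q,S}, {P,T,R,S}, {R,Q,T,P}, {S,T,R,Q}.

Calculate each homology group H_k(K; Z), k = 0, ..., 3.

H_0 ≅ Z,  H_1 = 0,  H_2 = 0,  H_3 ≅ Z.

We work with the vertex ordering P < Q < R < S < T. The simplices of K, each written with vertices in increasing order, are:

  0-simplices (5): P, Q, R, S, T
  1-simplices (10): PQ, PR, PS, PT, QR, QS, QT, RS, RT, ST
  2-simplices (10): PQR, PQS, PQT, PRS, PRT, PST, QRS, QRT, QST, RST
  3-simplices (5): PQRS, PQRT, PQST, PRST, QRST

Hence C_0 ≅ Z^5, C_1 ≅ Z^10, C_2 ≅ Z^10, C_3 ≅ Z^5.

The boundary map ∂_1: C_1 → C_0 is given by ∂[p,q] = [q] − [p].
The 5×10 boundary matrix has rank 4 and Smith normal form diag(1,1,1,1).

The boundary map ∂_2: C_2 → C_1 sends each 2-simplex [p,q,r] to [q,r] − [p,r] + [p,q]. For instance
  ∂RST = ST − RT + RS,
  ∂PQS = QS − PS + PQ.
As a 10×10 matrix over Z this has rank 6, with invariant factors (1,1,1,1,1,1).

Boundary ∂_3: C_3 → C_2 sends each 3-simplex σ to the alternating sum Σ_i (−1)^i (σ with its i-th vertex removed). For instance
  ∂PRST = RST − PST + PRT − PRS,
  ∂PQRT = QRT − PRT + PQT − PQR.
The resulting 10×5 matrix has rank 4, and its Smith normal form has invariant factors (1,1,1,1).

Now H_k = ker ∂_k / im ∂_{k+1}, so:

  H_0: rank C_0 − rank ∂_1 = 5 − 4 = 1, and the invariant factors of ∂_1 are all 1, so H_0 = Z.
  H_1: rank ker ∂_1 − rank ∂_2 = (10 − 4) − 6 = 0, and the invariant factors of ∂_2 are all 1, so H_1 = 0.
  H_2: rank ker ∂_2 − rank ∂_3 = (10 − 6) − 4 = 0, and the invariant factors of ∂_3 are all 1, so H_2 = 0.
  H_3: rank ker ∂_3 − rank ∂_4 = (5 − 4) − 0 = 1, and there is no ∂_4, so H_3 = Z.

(K is a triangulation of the 3-sphere S^3.)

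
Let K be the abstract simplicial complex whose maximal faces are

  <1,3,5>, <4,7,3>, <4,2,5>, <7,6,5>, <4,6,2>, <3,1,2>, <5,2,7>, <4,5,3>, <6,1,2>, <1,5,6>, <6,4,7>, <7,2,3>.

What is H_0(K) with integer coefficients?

Order the vertices as 1 < 2 < 3 < 4 < 5 < 6 < 7. Listing each simplex with vertices in this order, K has dimension 2 with simplices:

  0-simplices (7): [1], [2], [3], [4], [5], [6], [7]
  1-simplices (18): [1,2], [1,3], [1,5], [1,6], [2,3], [2,4], [2,5], [2,6], [2,7], [3,4], [3,5], [3,7], [4,5], [4,6], [4,7], [5,6], [5,7], [6,7]
  2-simplices (12): [1,2,3], [1,2,6], [1,3,5], [1,5,6], [2,3,7], [2,4,5], [2,4,6], [2,5,7], [3,4,5], [3,4,7], [4,6,7], [5,6,7]

giving chain groups C_0 ≅ Z^7, C_1 ≅ Z^18, C_2 ≅ Z^12.

The boundary map ∂_1: C_1 → C_0 sends each edge [p,q] (with p < q) to q − p. For instance
  ∂[2,6] = [6] − [2].
This gives a 7×18 integer matrix of rank 6; reducing to Smith normal form yields diagonal entries (1,1,1,1,1,1).

∂_2: C_2 → C_1 maps a triangle to the signed sum of its edges. For instance
  ∂[3,4,7] = [4,7] − [3,7] + [3,4],
  ∂[1,2,3] = [2,3] − [1,3] + [1,2].
The 18×12 boundary matrix has rank 12 and Smith normal form diag(1,1,1,1,1,1,1,1,1,1,1,2).

Now H_k = ker ∂_k / im ∂_{k+1}, so:

  H_0: rank C_0 − rank ∂_1 = 7 − 6 = 1, and the invariant factors of ∂_1 are all 1, so H_0 = Z.

(K is a triangulation of the real projective plane RP^2.)

H_0 ≅ Z.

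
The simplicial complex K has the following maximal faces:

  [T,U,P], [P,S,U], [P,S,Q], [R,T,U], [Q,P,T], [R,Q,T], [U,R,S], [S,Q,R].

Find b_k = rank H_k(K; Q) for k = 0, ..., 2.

Take the total order P < Q < R < S < T < U on the vertex set. Then K (dimension 2) consists of the simplices:

  0-simplices (6): P, Q, R, S, T, U
  1-simplices (12): PQ, PS, PT, PU, QR, QS, QT, RS, RT, RU, SU, TU
  2-simplices (8): PQS, PQT, PSU, PTU, QRS, QRT, RSU, RTU

giving chain groups C_0 ≅ Z^6, C_1 ≅ Z^12, C_2 ≅ Z^8.

∂_1: C_1 → C_0 sends each edge [p,q] (with p < q) to q − p. For instance
  ∂TU = U − T.
The resulting 6×12 matrix has rank 5, and its Smith normal form has invariant factors (1,1,1,1,1).

∂_2: C_2 → C_1 acts by ∂[p,q,r] = [q,r] − [p,r] + [p,q]. For instance
  ∂PQT = QT − PT + PQ,
  ∂PSU = SU − PU + PS.
As a 12×8 matrix over Z this has rank 7, with invariant factors (1,1,1,1,1,1,1).

Now H_k = ker ∂_k / im ∂_{k+1}, so:

  H_0: rank C_0 − rank ∂_1 = 6 − 5 = 1, and the invariant factors of ∂_1 are all 1, so H_0 = Z.
  H_1: rank ker ∂_1 − rank ∂_2 = (12 − 5) − 7 = 0, and the invariant factors of ∂_2 are all 1, so H_1 = 0.
  H_2: rank ker ∂_2 − rank ∂_3 = (8 − 7) − 0 = 1, and there is no ∂_3, so H_2 = Z.

(K is a triangulation of the 2-sphere S^2.)

Hence the Betti numbers are b_0 = 1, b_1 = 0, b_2 = 1.

b_0 = 1, b_1 = 0, b_2 = 1.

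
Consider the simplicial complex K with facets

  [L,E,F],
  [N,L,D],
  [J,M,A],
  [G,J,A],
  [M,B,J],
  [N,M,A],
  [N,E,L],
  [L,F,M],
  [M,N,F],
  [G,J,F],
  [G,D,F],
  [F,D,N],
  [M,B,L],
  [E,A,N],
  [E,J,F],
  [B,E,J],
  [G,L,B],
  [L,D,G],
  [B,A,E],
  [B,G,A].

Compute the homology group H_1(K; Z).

Fix the vertex order A < B < D < E < F < G < J < L < M < N and write every simplex with vertices in increasing order. Then dim K = 2 and the simplices of K are:

  0-simplices (10): A, B, D, E, F, G, J, L, M, N
  1-simplices (30): AB, AE, AG, AJ, AM, AN, BE, BG, BJ, BL, BM, DF, DG, DL, DN, EF, EJ, EL, EN, FG, FJ, FL, FM, FN, GJ, GL, JM, LM, LN, MN
  2-simplices (20): ABE, ABG, AEN, AGJ, AJM, AMN, BEJ, BGL, BJM, BLM, DFG, DFN, DGL, DLN, EFJ, EFL, ELN, FGJ, FLM, FMN

giving chain groups C_0 ≅ Z^10, C_1 ≅ Z^30, C_2 ≅ Z^20.

The boundary map ∂_1: C_1 → C_0 sends each edge [p,q] (with p < q) to q − p.
As a 10×30 matrix over Z this has rank 9, with invariant factors (1,1,1,1,1,1,1,1,1).

Boundary ∂_2: C_2 → C_1 maps a triangle to the signed sum of its edges. For instance
  ∂DFN = FN − DN + DF,
  ∂AMN = MN − AN + AM.
The 30×20 boundary matrix has rank 20 and Smith normal form diag(1,1,1,1,1,1,1,1,1,1,1,1,1,1,1,1,1,1,1,2).

Computing H_k = (kernel of ∂_k) / (image of ∂_{k+1}):

  H_1: rank ker ∂_1 − rank ∂_2 = (30 − 9) − 20 = 1, and ∂_2 has invariant factor 2 > 1, so H_1 ≅ Z ⊕ Z/2Z.

(K is a triangulation of the Klein bottle.)

H_1 = Z ⊕ Z/2Z.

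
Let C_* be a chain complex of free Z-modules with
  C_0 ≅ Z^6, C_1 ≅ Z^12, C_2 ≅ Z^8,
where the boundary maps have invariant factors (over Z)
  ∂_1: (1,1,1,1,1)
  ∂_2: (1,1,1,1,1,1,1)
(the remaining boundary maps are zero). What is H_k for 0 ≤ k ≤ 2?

H_0 = Z,  H_1 = 0,  H_2 = Z.

H_0: b_0 = 6 − 0 − 5 = 1; torsion from ∂_1 factors > 1: none. So H_0 = Z.
H_1: b_1 = 12 − 5 − 7 = 0; torsion from ∂_2 factors > 1: none. So H_1 = 0.
H_2: b_2 = 8 − 7 − 0 = 1; torsion from ∂_3 factors > 1: none. So H_2 = Z.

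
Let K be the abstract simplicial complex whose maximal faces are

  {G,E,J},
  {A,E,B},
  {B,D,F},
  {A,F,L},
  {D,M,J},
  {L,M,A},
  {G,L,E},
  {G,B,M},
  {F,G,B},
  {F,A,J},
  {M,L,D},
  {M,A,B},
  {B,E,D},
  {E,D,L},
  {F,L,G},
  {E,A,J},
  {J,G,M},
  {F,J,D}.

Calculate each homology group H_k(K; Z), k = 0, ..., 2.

Order the vertices as A < B < D < E < F < G < J < L < M. Listing each simplex with vertices in this order, K has dimension 2 with simplices:

  0-simplices (9): A, B, D, E, F, G, J, L, M
  1-simplices (27): AB, AE, AF, AJ, AL, AM, BD, BE, BF, BG, BM, DE, DF, DJ, DL, DM, EG, EJ, EL, FG, FJ, FL, GJ, GL, GM, JM, LM
  2-simplices (18): ABE, ABM, AEJ, AFJ, AFL, ALM, BDE, BDF, BFG, BGM, DEL, DFJ, DJM, DLM, EGJ, EGL, FGL, GJM

Hence C_0 ≅ Z^9, C_1 ≅ Z^27, C_2 ≅ Z^18.

The boundary map ∂_1: C_1 → C_0 maps an edge to its endpoints' difference, ∂[p,q] = q − p.
As a 9×27 matrix over Z this has rank 8, with invariant factors (1,1,1,1,1,1,1,1).

The boundary map ∂_2: C_2 → C_1 maps a triangle to the signed sum of its edges. For instance
  ∂FGL = GL − FL + FG,
  ∂ABM = BM − AM + AB.
This gives a 27×18 integer matrix of rank 17; reducing to Smith normal form yields diagonal entries (1,1,1,1,1,1,1,1,1,1,1,1,1,1,1,1,1).

Computing H_k = (kernel of ∂_k) / (image of ∂_{k+1}):

  H_0: rank C_0 − rank ∂_1 = 9 − 8 = 1, and the invariant factors of ∂_1 are all 1, so H_0 ≅ Z.
  H_1: rank ker ∂_1 − rank ∂_2 = (27 − 8) − 17 = 2, and the invariant factors of ∂_2 are all 1, so H_1 ≅ Z^2.
  H_2: rank ker ∂_2 − rank ∂_3 = (18 − 17) − 0 = 1, and there is no ∂_3, so H_2 ≅ Z.

(K is a triangulation of the torus T^2.)

H_0 ≅ Z,  H_1 ≅ Z^2,  H_2 ≅ Z.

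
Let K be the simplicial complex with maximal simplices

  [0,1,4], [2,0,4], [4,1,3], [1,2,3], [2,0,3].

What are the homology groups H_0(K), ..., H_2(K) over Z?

H_0 ≅ Z,  H_1 ≅ Z,  H_2 = 0.

Take the total order 0 < 1 < 2 < 3 < 4 on the vertex set. Then K (dimension 2) consists of the simplices:

  0-simplices (5): [0], [1], [2], [3], [4]
  1-simplices (10): [0,1], [0,2], [0,3], [0,4], [1,2], [1,3], [1,4], [2,3], [2,4], [3,4]
  2-simplices (5): [0,1,4], [0,2,3], [0,2,4], [1,2,3], [1,3,4]

Hence C_0 ≅ Z^5, C_1 ≅ Z^10, C_2 ≅ Z^5.

The boundary map ∂_1: C_1 → C_0 sends each edge [p,q] (with p < q) to q − p. For instance
  ∂[3,4] = [4] − [3].
The resulting 5×10 matrix has rank 4, and its Smith normal form has invariant factors (1,1,1,1).

Boundary ∂_2: C_2 → C_1 maps a triangle to the signed sum of its edges. For instance
  ∂[0,2,3] = [2,3] − [0,3] + [0,2],
  ∂[0,1,4] = [1,4] − [0,4] + [0,1].
The 10×5 boundary matrix has rank 5 and Smith normal form diag(1,1,1,1,1).

Computing H_k = (kernel of ∂_k) / (image of ∂_{k+1}):

  H_0: rank C_0 − rank ∂_1 = 5 − 4 = 1, and the invariant factors of ∂_1 are all 1, so H_0 = Z.
  H_1: rank ker ∂_1 − rank ∂_2 = (10 − 4) − 5 = 1, and the invariant factors of ∂_2 are all 1, so H_1 = Z.
  H_2: rank ker ∂_2 − rank ∂_3 = (5 − 5) − 0 = 0, and there is no ∂_3, so H_2 = 0.

(K is a triangulation of the Möbius band.)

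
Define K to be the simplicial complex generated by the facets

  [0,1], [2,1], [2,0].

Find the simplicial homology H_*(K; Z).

Take the total order 0 < 1 < 2 on the vertex set. Then K (dimension 1) consists of the simplices:

  0-simplices (3): [0], [1], [2]
  1-simplices (3): [0,1], [0,2], [1,2]

Hence C_0 ≅ Z^3, C_1 ≅ Z^3.

The boundary map ∂_1: C_1 → C_0 is given by ∂[p,q] = [q] − [p]. For instance
  ∂[1,2] = [2] − [1].
This gives a 3×3 integer matrix of rank 2; reducing to Smith normal form yields diagonal entries (1,1).

From H_k ≅ ker(∂_k) / im(∂_{k+1}) we obtain:

  H_0: rank C_0 − rank ∂_1 = 3 − 2 = 1, and the invariant factors of ∂_1 are all 1, so H_0 = Z.
  H_1: rank ker ∂_1 − rank ∂_2 = (3 − 2) − 0 = 1, and there is no ∂_2, so H_1 = Z.

H_0 ≅ Z,  H_1 ≅ Z.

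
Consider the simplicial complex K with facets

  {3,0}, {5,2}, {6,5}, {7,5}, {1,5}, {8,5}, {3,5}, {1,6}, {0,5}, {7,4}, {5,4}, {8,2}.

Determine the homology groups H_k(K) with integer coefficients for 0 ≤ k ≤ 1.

H_0 ≅ Z,  H_1 ≅ Z^4.

We work with the vertex ordering 0 < 1 < 2 < 3 < 4 < 5 < 6 < 7 < 8. The simplices of K, each written with vertices in increasing order, are:

  0-simplices (9): [0], [1], [2], [3], [4], [5], [6], [7], [8]
  1-simplices (12): [0,3], [0,5], [1,5], [1,6], [2,5], [2,8], [3,5], [4,5], [4,7], [5,6], [5,7], [5,8]

so the chain groups are C_0 ≅ Z^9, C_1 ≅ Z^12.

Boundary ∂_1: C_1 → C_0 sends each edge [p,q] (with p < q) to q − p.
This gives a 9×12 integer matrix of rank 8; reducing to Smith normal form yields diagonal entries (1,1,1,1,1,1,1,1).

From H_k ≅ ker(∂_k) / im(∂_{k+1}) we obtain:

  H_0: rank C_0 − rank ∂_1 = 9 − 8 = 1, and the invariant factors of ∂_1 are all 1, so H_0 ≅ Z.
  H_1: rank ker ∂_1 − rank ∂_2 = (12 − 8) − 0 = 4, and there is no ∂_2, so H_1 ≅ Z^4.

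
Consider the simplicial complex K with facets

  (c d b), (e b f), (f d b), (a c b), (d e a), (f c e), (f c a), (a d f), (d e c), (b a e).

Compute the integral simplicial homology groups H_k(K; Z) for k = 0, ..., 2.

Order the vertices as a < b < c < d < e < f. Listing each simplex with vertices in this order, K has dimension 2 with simplices:

  0-simplices (6): a, b, c, d, e, f
  1-simplices (15): ab, ac, ad, ae, af, bc, bd, be, bf, cd, ce, cf, de, df, ef
  2-simplices (10): abc, abe, acf, ade, adf, bcd, bdf, bef, cde, cef

Hence C_0 ≅ Z^6, C_1 ≅ Z^15, C_2 ≅ Z^10.

The boundary map ∂_1: C_1 → C_0 sends each edge [p,q] (with p < q) to q − p. For instance
  ∂cd = d − c.
As a 6×15 matrix over Z this has rank 5, with invariant factors (1,1,1,1,1).

∂_2: C_2 → C_1 sends each 2-simplex [p,q,r] to [q,r] − [p,r] + [p,q]. For instance
  ∂bdf = df − bf + bd,
  ∂acf = cf − af + ac.
As a 15×10 matrix over Z this has rank 10, with invariant factors (1,1,1,1,1,1,1,1,1,2).

Computing H_k = (kernel of ∂_k) / (image of ∂_{k+1}):

  H_0: rank C_0 − rank ∂_1 = 6 − 5 = 1, and the invariant factors of ∂_1 are all 1, so H_0 = Z.
  H_1: rank ker ∂_1 − rank ∂_2 = (15 − 5) − 10 = 0, and ∂_2 has invariant factor 2 > 1, so H_1 = Z/2Z.
  H_2: rank ker ∂_2 − rank ∂_3 = (10 − 10) − 0 = 0, and there is no ∂_3, so H_2 = 0.

As a check, the Euler characteristic is 6 − 15 + 10 = 1, which agrees with 1 − 0 + 0 = 1.
(K is a triangulation of the real projective plane RP^2.)

H_0 ≅ Z,  H_1 ≅ Z/2Z,  H_2 = 0.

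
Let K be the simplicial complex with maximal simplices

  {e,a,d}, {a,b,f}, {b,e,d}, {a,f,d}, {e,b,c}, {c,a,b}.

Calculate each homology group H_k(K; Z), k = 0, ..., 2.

We work with the vertex ordering a < b < c < d < e < f. The simplices of K, each written with vertices in increasing order, are:

  0-simplices (6): a, b, c, d, e, f
  1-simplices (12): ab, ac, ad, ae, af, bc, bd, be, bf, ce, de, df
  2-simplices (6): abc, abf, ade, adf, bce, bde

so the chain groups are C_0 ≅ Z^6, C_1 ≅ Z^12, C_2 ≅ Z^6.

Boundary ∂_1: C_1 → C_0 is given by ∂[p,q] = [q] − [p]. For instance
  ∂bc = c − b.
The resulting 6×12 matrix has rank 5, and its Smith normal form has invariant factors (1,1,1,1,1).

The boundary map ∂_2: C_2 → C_1 sends each 2-simplex [p,q,r] to [q,r] − [p,r] + [p,q]. For instance
  ∂adf = df − af + ad,
  ∂bde = de − be + bd.
The resulting 12×6 matrix has rank 6, and its Smith normal form has invariant factors (1,1,1,1,1,1).

Reading off H_k = ker ∂_k / im ∂_{k+1}:

  H_0: rank C_0 − rank ∂_1 = 6 − 5 = 1, and the invariant factors of ∂_1 are all 1, so H_0 ≅ Z.
  H_1: rank ker ∂_1 − rank ∂_2 = (12 − 5) − 6 = 1, and the invariant factors of ∂_2 are all 1, so H_1 ≅ Z.
  H_2: rank ker ∂_2 − rank ∂_3 = (6 − 6) − 0 = 0, and there is no ∂_3, so H_2 ≅ 0.

H_0 = Z,  H_1 = Z,  H_2 = 0.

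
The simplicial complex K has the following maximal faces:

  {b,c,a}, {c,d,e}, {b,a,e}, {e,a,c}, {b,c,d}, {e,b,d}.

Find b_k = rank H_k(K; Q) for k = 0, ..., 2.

b_0 = 1, b_1 = 0, b_2 = 1.

We work with the vertex ordering a < b < c < d < e. The simplices of K, each written with vertices in increasing order, are:

  0-simplices (5): a, b, c, d, e
  1-simplices (9): ab, ac, ae, bc, bd, be, cd, ce, de
  2-simplices (6): abc, abe, ace, bcd, bde, cde

Hence C_0 ≅ Z^5, C_1 ≅ Z^9, C_2 ≅ Z^6.

The boundary map ∂_1: C_1 → C_0 maps an edge to its endpoints' difference, ∂[p,q] = q − p. For instance
  ∂ab = b − a.
This gives a 5×9 integer matrix of rank 4; reducing to Smith normal form yields diagonal entries (1,1,1,1).

Boundary ∂_2: C_2 → C_1 maps a triangle to the signed sum of its edges. For instance
  ∂cde = de − ce + cd,
  ∂ace = ce − ae + ac.
The resulting 9×6 matrix has rank 5, and its Smith normal form has invariant factors (1,1,1,1,1).

Computing H_k = (kernel of ∂_k) / (image of ∂_{k+1}):

  H_0: rank C_0 − rank ∂_1 = 5 − 4 = 1, and the invariant factors of ∂_1 are all 1, so H_0 ≅ Z.
  H_1: rank ker ∂_1 − rank ∂_2 = (9 − 4) − 5 = 0, and the invariant factors of ∂_2 are all 1, so H_1 ≅ 0.
  H_2: rank ker ∂_2 − rank ∂_3 = (6 − 5) − 0 = 1, and there is no ∂_3, so H_2 ≅ Z.

As a check, the Euler characteristic is 5 − 9 + 6 = 2, which agrees with 1 − 0 + 1 = 2.

Hence the Betti numbers are b_0 = 1, b_1 = 0, b_2 = 1.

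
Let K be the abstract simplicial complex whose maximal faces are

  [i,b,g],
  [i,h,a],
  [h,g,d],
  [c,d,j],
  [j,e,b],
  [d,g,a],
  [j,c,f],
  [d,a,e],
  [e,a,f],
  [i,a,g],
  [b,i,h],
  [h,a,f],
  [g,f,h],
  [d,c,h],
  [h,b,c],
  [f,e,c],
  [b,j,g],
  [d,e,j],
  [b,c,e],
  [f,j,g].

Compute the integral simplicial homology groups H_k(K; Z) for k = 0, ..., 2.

H_0 = Z,  H_1 = Z ⊕ Z/2,  H_2 = 0.

Fix the vertex order a < b < c < d < e < f < g < h < i < j and write every simplex with vertices in increasing order. Then dim K = 2 and the simplices of K are:

  0-simplices (10): a, b, c, d, e, f, g, h, i, j
  1-simplices (30): ad, ae, af, ag, ah, ai, bc, be, bg, bh, bi, bj, cd, ce, cf, ch, cj, de, dg, dh, dj, ef, ej, fg, fh, fj, gh, gi, gj, hi
  2-simplices (20): ade, adg, aef, afh, agi, ahi, bce, bch, bej, bgi, bgj, bhi, cdh, cdj, cef, cfj, dej, dgh, fgh, fgj

giving chain groups C_0 ≅ Z^10, C_1 ≅ Z^30, C_2 ≅ Z^20.

∂_1: C_1 → C_0 maps an edge to its endpoints' difference, ∂[p,q] = q − p.
This gives a 10×30 integer matrix of rank 9; reducing to Smith normal form yields diagonal entries (1,1,1,1,1,1,1,1,1).

∂_2: C_2 → C_1 sends each 2-simplex [p,q,r] to [q,r] − [p,r] + [p,q]. For instance
  ∂fgj = gj − fj + fg,
  ∂bgj = gj − bj + bg.
The 30×20 boundary matrix has rank 20 and Smith normal form diag(1,1,1,1,1,1,1,1,1,1,1,1,1,1,1,1,1,1,1,2).

From H_k ≅ ker(∂_k) / im(∂_{k+1}) we obtain:

  H_0: rank C_0 − rank ∂_1 = 10 − 9 = 1, and the invariant factors of ∂_1 are all 1, so H_0 = Z.
  H_1: rank ker ∂_1 − rank ∂_2 = (30 − 9) − 20 = 1, and ∂_2 has invariant factor 2 > 1, so H_1 = Z ⊕ Z/2.
  H_2: rank ker ∂_2 − rank ∂_3 = (20 − 20) − 0 = 0, and there is no ∂_3, so H_2 = 0.

As a check, the Euler characteristic is 10 − 30 + 20 = 0, which agrees with 1 − 1 + 0 = 0.
(K is a triangulation of the Klein bottle.)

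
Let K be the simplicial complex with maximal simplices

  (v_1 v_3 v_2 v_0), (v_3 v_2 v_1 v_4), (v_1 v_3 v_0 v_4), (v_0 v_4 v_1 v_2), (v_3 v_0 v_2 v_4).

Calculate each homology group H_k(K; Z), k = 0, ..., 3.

H_0 ≅ Z,  H_1 = 0,  H_2 = 0,  H_3 ≅ Z.

Take the total order v_0 < v_1 < v_2 < v_3 < v_4 on the vertex set. Then K (dimension 3) consists of the simplices:

  0-simplices (5): [v_0], [v_1], [v_2], [v_3], [v_4]
  1-simplices (10): [v_0,v_1], [v_0,v_2], [v_0,v_3], [v_0,v_4], [v_1,v_2], [v_1,v_3], [v_1,v_4], [v_2,v_3], [v_2,v_4], [v_3,v_4]
  2-simplices (10): [v_0,v_1,v_2], [v_0,v_1,v_3], [v_0,v_1,v_4], [v_0,v_2,v_3], [v_0,v_2,v_4], [v_0,v_3,v_4], [v_1,v_2,v_3], [v_1,v_2,v_4], [v_1,v_3,v_4], [v_2,v_3,v_4]
  3-simplices (5): [v_0,v_1,v_2,v_3], [v_0,v_1,v_2,v_4], [v_0,v_1,v_3,v_4], [v_0,v_2,v_3,v_4], [v_1,v_2,v_3,v_4]

so the chain groups are C_0 ≅ Z^5, C_1 ≅ Z^10, C_2 ≅ Z^10, C_3 ≅ Z^5.

Boundary ∂_1: C_1 → C_0 sends each edge [p,q] (with p < q) to q − p. For instance
  ∂[v_2,v_4] = [v_4] − [v_2].
The 5×10 boundary matrix has rank 4 and Smith normal form diag(1,1,1,1).

∂_2: C_2 → C_1 acts by ∂[p,q,r] = [q,r] − [p,r] + [p,q]. For instance
  ∂[v_0,v_2,v_4] = [v_2,v_4] − [v_0,v_4] + [v_0,v_2],
  ∂[v_0,v_2,v_3] = [v_2,v_3] − [v_0,v_3] + [v_0,v_2].
The 10×10 boundary matrix has rank 6 and Smith normal form diag(1,1,1,1,1,1).

∂_3: C_3 → C_2 sends each 3-simplex σ to the alternating sum Σ_i (−1)^i (σ with its i-th vertex removed). For instance
  ∂[v_0,v_1,v_2,v_4] = [v_1,v_2,v_4] − [v_0,v_2,v_4] + [v_0,v_1,v_4] − [v_0,v_1,v_2],
  ∂[v_0,v_2,v_3,v_4] = [v_2,v_3,v_4] − [v_0,v_3,v_4] + [v_0,v_2,v_4] − [v_0,v_2,v_3].
The 10×5 boundary matrix has rank 4 and Smith normal form diag(1,1,1,1).

Computing H_k = (kernel of ∂_k) / (image of ∂_{k+1}):

  H_0: rank C_0 − rank ∂_1 = 5 − 4 = 1, and the invariant factors of ∂_1 are all 1, so H_0 = Z.
  H_1: rank ker ∂_1 − rank ∂_2 = (10 − 4) − 6 = 0, and the invariant factors of ∂_2 are all 1, so H_1 = 0.
  H_2: rank ker ∂_2 − rank ∂_3 = (10 − 6) − 4 = 0, and the invariant factors of ∂_3 are all 1, so H_2 = 0.
  H_3: rank ker ∂_3 − rank ∂_4 = (5 − 4) − 0 = 1, and there is no ∂_4, so H_3 = Z.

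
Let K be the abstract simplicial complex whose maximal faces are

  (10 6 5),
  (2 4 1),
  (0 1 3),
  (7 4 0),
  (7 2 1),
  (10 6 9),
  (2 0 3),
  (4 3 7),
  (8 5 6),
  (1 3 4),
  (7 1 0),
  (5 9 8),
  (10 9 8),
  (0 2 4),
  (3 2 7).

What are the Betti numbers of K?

Order the vertices as 0 < 1 < 2 < 3 < 4 < 5 < 6 < 7 < 8 < 9 < 10. Listing each simplex with vertices in this order, K has dimension 2 with simplices:

  0-simplices (11): [0], [1], [2], [3], [4], [5], [6], [7], [8], [9], [10]
  1-simplices (25): (25 of them)
  2-simplices (15): [0,1,3], [0,1,7], [0,2,3], [0,2,4], [0,4,7], [1,2,4], [1,2,7], [1,3,4], [2,3,7], [3,4,7], [5,6,8], [5,6,10], [5,8,9], [6,9,10], [8,9,10]

Hence C_0 ≅ Z^11, C_1 ≅ Z^25, C_2 ≅ Z^15.

∂_1: C_1 → C_0 is given by ∂[p,q] = [q] − [p]. For instance
  ∂[6,9] = [9] − [6].
As a 11×25 matrix over Z this has rank 9, with invariant factors (1,1,1,1,1,1,1,1,1).

Boundary ∂_2: C_2 → C_1 acts by ∂[p,q,r] = [q,r] − [p,r] + [p,q]. For instance
  ∂[5,6,8] = [6,8] − [5,8] + [5,6],
  ∂[5,6,10] = [6,10] − [5,10] + [5,6].
As a 25×15 matrix over Z this has rank 15, with invariant factors (1,1,1,1,1,1,1,1,1,1,1,1,1,1,2).

Reading off H_k = ker ∂_k / im ∂_{k+1}:

  H_0: rank C_0 − rank ∂_1 = 11 − 9 = 2, and the invariant factors of ∂_1 are all 1, so H_0 ≅ Z^2.
  H_1: rank ker ∂_1 − rank ∂_2 = (25 − 9) − 15 = 1, and ∂_2 has invariant factor 2 > 1, so H_1 ≅ Z ⊕ Z/2Z.
  H_2: rank ker ∂_2 − rank ∂_3 = (15 − 15) − 0 = 0, and there is no ∂_3, so H_2 ≅ 0.

Hence the Betti numbers are b_0 = 2, b_1 = 1, b_2 = 0.

b_0 = 2, b_1 = 1, b_2 = 0.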